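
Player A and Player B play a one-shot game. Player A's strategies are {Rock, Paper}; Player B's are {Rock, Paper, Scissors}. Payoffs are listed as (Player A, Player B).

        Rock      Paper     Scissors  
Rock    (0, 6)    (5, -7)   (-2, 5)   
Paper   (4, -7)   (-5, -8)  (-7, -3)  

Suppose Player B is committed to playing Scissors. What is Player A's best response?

Rock

With Player B fixed at Scissors, Player A's payoffs are: Rock → -2, Paper → -7.
The maximum is -2, achieved by Rock.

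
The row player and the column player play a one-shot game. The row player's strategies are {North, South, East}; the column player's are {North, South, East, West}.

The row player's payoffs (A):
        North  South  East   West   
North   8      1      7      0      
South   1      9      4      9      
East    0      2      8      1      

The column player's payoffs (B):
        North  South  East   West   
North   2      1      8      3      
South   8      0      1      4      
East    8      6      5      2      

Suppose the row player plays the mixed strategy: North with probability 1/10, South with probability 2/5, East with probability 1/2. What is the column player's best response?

North

The column player's best reply maximizes expected payoff against the mix.
North: (1/10)·2 + (2/5)·8 + (1/2)·8 = 37/5
South: (1/10)·1 + (2/5)·0 + (1/2)·6 = 31/10
East: (1/10)·8 + (2/5)·1 + (1/2)·5 = 37/10
West: (1/10)·3 + (2/5)·4 + (1/2)·2 = 29/10
Highest expected payoff is 37/5, from North.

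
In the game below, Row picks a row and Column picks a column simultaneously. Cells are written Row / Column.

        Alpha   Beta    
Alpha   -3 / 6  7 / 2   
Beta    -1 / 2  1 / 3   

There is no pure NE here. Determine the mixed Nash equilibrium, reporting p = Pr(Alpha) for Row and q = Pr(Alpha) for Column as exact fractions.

Each player's mixing probability is pinned down by making the *other* player indifferent.
Column indifferent between Alpha and Beta: p·6 + (1−p)·2 = p·2 + (1−p)·3 ⟹ 2 + 4p = 3 + (-1)p ⟹ p = 1/5.
Row indifferent between Alpha and Beta: q·(-3) + (1−q)·7 = q·(-1) + (1−q)·1 ⟹ 7 + (-10)q = 1 + (-2)q ⟹ q = 3/4.

p = 1/5, q = 3/4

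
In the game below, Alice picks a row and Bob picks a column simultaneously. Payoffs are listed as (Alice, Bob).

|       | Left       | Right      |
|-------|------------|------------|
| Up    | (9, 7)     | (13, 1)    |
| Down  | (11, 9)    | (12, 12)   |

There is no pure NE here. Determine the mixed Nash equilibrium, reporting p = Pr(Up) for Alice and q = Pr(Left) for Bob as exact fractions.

Each player's mixing probability is pinned down by making the *other* player indifferent.
Bob indifferent between Left and Right: p·7 + (1−p)·9 = p·1 + (1−p)·12 ⟹ 9 + (-2)p = 12 + (-11)p ⟹ p = 1/3.
Alice indifferent between Up and Down: q·9 + (1−q)·13 = q·11 + (1−q)·12 ⟹ 13 + (-4)q = 12 + (-1)q ⟹ q = 1/3.

p = 1/3, q = 1/3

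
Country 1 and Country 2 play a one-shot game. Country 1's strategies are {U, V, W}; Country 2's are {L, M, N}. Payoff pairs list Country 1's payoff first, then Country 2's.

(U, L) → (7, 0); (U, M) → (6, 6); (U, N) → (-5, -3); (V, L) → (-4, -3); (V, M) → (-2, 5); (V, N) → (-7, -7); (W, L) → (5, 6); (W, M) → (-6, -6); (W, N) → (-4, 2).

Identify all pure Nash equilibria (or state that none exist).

Check mutual best responses: a cell is a NE iff neither player can gain by unilaterally deviating.
Country 1's best responses — vs L: U (payoff 7); vs M: U (payoff 6); vs N: W (payoff -4).
Country 2's best responses — vs U: M (payoff 6); vs V: M (payoff 5); vs W: L (payoff 6).
The only mutual best response is (U, M); neither player gains by switching there.

(U, M)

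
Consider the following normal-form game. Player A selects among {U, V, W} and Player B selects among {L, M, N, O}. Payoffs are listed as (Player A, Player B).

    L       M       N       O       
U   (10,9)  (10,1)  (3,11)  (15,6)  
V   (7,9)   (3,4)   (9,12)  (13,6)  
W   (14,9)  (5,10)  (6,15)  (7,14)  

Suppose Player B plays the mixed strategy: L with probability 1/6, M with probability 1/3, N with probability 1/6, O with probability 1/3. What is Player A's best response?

U

Player A's best reply maximizes expected payoff against the mix.
U: (1/6)·10 + (1/3)·10 + (1/6)·3 + (1/3)·15 = 21/2
V: (1/6)·7 + (1/3)·3 + (1/6)·9 + (1/3)·13 = 8
W: (1/6)·14 + (1/3)·5 + (1/6)·6 + (1/3)·7 = 22/3
Highest expected payoff is 21/2, from U.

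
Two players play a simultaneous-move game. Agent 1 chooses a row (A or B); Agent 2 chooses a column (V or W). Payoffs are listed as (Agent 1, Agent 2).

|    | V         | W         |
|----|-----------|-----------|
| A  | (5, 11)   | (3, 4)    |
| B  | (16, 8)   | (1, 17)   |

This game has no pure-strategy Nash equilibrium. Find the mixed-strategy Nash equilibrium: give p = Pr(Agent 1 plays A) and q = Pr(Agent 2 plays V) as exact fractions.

p = 9/16, q = 2/13

In a mixed NE each player is indifferent between their pure strategies, so the opponent's mix sets the indifference.
Agent 2 indifferent between V and W: p·11 + (1−p)·8 = p·4 + (1−p)·17 ⟹ 8 + 3p = 17 + (-13)p ⟹ p = 9/16.
Agent 1 indifferent between A and B: q·5 + (1−q)·3 = q·16 + (1−q)·1 ⟹ 3 + 2q = 1 + 15q ⟹ q = 2/13.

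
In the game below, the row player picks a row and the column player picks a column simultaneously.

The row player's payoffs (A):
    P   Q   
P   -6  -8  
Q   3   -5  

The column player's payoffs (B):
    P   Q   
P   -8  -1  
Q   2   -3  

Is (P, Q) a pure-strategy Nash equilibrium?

Holding the column player at Q: the row player gets -8 from P but could get -5 by switching to Q. The row player has a profitable deviation.

No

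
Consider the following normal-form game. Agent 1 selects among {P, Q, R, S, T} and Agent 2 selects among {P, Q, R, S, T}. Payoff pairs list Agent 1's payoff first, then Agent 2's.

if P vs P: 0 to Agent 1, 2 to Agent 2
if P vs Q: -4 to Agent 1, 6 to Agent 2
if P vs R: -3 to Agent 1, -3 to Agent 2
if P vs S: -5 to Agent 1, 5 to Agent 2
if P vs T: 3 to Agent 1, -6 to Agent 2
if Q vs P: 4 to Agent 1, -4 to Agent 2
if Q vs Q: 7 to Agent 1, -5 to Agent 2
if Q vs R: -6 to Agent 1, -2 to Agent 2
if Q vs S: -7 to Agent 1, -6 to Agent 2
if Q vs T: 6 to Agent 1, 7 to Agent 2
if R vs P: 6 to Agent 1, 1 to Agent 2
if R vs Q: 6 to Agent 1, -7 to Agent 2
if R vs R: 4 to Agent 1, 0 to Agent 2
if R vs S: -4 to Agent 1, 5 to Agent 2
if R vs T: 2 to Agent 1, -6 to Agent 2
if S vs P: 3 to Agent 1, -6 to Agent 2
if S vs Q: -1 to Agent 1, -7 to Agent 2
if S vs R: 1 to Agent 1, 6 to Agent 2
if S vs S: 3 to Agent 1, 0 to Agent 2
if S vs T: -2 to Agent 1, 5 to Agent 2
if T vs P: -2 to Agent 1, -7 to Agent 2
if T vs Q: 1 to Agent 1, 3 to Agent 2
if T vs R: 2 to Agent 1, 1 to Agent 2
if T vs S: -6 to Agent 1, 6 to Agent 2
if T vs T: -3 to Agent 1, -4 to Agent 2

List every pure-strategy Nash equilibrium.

A profile is a Nash equilibrium when each player is best-responding to the other.
Agent 1's best responses — vs P: R (payoff 6); vs Q: Q (payoff 7); vs R: R (payoff 4); vs S: S (payoff 3); vs T: Q (payoff 6).
Agent 2's best responses — vs P: Q (payoff 6); vs Q: T (payoff 7); vs R: S (payoff 5); vs S: R (payoff 6); vs T: S (payoff 6).
The only mutual best response is (Q, T); neither player gains by switching there.

(Q, T)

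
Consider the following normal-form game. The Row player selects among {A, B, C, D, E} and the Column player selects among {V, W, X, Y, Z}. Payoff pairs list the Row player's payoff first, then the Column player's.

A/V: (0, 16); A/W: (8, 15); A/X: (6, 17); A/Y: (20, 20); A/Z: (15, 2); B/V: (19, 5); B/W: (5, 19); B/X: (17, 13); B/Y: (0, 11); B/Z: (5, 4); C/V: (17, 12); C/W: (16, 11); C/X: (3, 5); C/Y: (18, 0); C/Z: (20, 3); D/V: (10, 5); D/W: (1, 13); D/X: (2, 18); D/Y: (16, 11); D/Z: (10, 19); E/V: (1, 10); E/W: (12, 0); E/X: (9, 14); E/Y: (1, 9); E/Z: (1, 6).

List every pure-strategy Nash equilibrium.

(A, Y)

Find each player's best response to every opponent strategy; NE are the intersections.
The Row player's best responses — vs V: B (payoff 19); vs W: C (payoff 16); vs X: B (payoff 17); vs Y: A (payoff 20); vs Z: C (payoff 20).
The Column player's best responses — vs A: Y (payoff 20); vs B: W (payoff 19); vs C: V (payoff 12); vs D: Z (payoff 19); vs E: X (payoff 14).
The only mutual best response is (A, Y); neither player gains by switching there.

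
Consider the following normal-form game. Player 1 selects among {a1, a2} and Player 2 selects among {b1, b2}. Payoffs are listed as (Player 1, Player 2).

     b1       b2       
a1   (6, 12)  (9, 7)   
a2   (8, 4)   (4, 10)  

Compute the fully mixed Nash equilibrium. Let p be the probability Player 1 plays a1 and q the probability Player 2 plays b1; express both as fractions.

p = 6/11, q = 5/7

In a mixed NE each player is indifferent between their pure strategies, so the opponent's mix sets the indifference.
Player 2 indifferent between b1 and b2: p·12 + (1−p)·4 = p·7 + (1−p)·10 ⟹ 4 + 8p = 10 + (-3)p ⟹ p = 6/11.
Player 1 indifferent between a1 and a2: q·6 + (1−q)·9 = q·8 + (1−q)·4 ⟹ 9 + (-3)q = 4 + 4q ⟹ q = 5/7.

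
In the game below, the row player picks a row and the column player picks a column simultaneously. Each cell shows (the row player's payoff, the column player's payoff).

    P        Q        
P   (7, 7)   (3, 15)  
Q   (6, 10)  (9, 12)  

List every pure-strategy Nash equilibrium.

(Q, Q)

A profile is a Nash equilibrium when each player is best-responding to the other.
The row player's best responses — vs P: P (payoff 7); vs Q: Q (payoff 9).
The column player's best responses — vs P: Q (payoff 15); vs Q: Q (payoff 12).
The only mutual best response is (Q, Q); neither player gains by switching there.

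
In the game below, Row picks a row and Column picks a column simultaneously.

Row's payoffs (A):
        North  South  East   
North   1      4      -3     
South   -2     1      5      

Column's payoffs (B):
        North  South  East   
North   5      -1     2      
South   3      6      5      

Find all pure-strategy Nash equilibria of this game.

(North, North)

Check mutual best responses: a cell is a NE iff neither player can gain by unilaterally deviating.
Row's best responses — vs North: North (payoff 1); vs South: North (payoff 4); vs East: South (payoff 5).
Column's best responses — vs North: North (payoff 5); vs South: South (payoff 6).
The only mutual best response is (North, North); neither player gains by switching there.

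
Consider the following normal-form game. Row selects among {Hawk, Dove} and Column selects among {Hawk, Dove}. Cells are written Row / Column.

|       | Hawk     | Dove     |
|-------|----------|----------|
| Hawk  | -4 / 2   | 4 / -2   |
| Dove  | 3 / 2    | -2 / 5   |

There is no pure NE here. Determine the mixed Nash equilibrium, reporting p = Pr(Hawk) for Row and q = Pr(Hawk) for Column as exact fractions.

Each player's mixing probability is pinned down by making the *other* player indifferent.
Column indifferent between Hawk and Dove: p·2 + (1−p)·2 = p·(-2) + (1−p)·5 ⟹ 2 + 0p = 5 + (-7)p ⟹ p = 3/7.
Row indifferent between Hawk and Dove: q·(-4) + (1−q)·4 = q·3 + (1−q)·(-2) ⟹ 4 + (-8)q = (-2) + 5q ⟹ q = 6/13.

p = 3/7, q = 6/13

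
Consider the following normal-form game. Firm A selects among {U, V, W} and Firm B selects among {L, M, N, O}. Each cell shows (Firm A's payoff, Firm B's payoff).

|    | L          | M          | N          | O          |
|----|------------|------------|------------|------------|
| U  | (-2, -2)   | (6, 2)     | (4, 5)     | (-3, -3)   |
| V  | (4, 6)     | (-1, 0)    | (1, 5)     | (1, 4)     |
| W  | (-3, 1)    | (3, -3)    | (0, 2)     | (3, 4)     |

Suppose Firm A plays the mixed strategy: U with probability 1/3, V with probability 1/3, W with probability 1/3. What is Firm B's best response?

N

Compute Firm B's expected payoff from each pure strategy against the given mix.
L: (1/3)·(-2) + (1/3)·6 + (1/3)·1 = 5/3
M: (1/3)·2 + (1/3)·0 + (1/3)·(-3) = -1/3
N: (1/3)·5 + (1/3)·5 + (1/3)·2 = 4
O: (1/3)·(-3) + (1/3)·4 + (1/3)·4 = 5/3
Highest expected payoff is 4, from N.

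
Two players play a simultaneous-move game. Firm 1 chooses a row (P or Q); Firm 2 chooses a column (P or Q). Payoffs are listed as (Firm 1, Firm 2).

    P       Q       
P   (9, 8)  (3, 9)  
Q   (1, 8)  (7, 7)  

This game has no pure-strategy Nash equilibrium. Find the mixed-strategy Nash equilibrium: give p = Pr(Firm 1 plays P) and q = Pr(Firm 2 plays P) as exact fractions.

Each player's mixing probability is pinned down by making the *other* player indifferent.
Firm 2 indifferent between P and Q: p·8 + (1−p)·8 = p·9 + (1−p)·7 ⟹ 8 + 0p = 7 + 2p ⟹ p = 1/2.
Firm 1 indifferent between P and Q: q·9 + (1−q)·3 = q·1 + (1−q)·7 ⟹ 3 + 6q = 7 + (-6)q ⟹ q = 1/3.

p = 1/2, q = 1/3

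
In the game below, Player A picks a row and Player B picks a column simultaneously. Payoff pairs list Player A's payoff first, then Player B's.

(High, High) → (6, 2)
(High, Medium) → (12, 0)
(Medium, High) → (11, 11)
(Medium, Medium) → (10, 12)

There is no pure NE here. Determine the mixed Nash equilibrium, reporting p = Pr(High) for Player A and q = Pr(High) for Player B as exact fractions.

p = 1/3, q = 2/7

In a mixed NE each player is indifferent between their pure strategies, so the opponent's mix sets the indifference.
Player B indifferent between High and Medium: p·2 + (1−p)·11 = p·0 + (1−p)·12 ⟹ 11 + (-9)p = 12 + (-12)p ⟹ p = 1/3.
Player A indifferent between High and Medium: q·6 + (1−q)·12 = q·11 + (1−q)·10 ⟹ 12 + (-6)q = 10 + 1q ⟹ q = 2/7.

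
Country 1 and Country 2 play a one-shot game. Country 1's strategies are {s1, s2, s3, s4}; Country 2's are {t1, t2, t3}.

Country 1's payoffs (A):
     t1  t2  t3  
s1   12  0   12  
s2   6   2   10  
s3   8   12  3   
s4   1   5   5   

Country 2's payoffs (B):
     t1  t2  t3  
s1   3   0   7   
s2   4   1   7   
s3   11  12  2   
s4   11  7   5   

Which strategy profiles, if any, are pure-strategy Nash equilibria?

(s1, t3) and (s3, t2)

Find each player's best response to every opponent strategy; NE are the intersections.
Country 1's best responses — vs t1: s1 (payoff 12); vs t2: s3 (payoff 12); vs t3: s1 (payoff 12).
Country 2's best responses — vs s1: t3 (payoff 7); vs s2: t3 (payoff 7); vs s3: t2 (payoff 12); vs s4: t1 (payoff 11).
Mutual best responses occur at (s1, t3) and (s3, t2); at each, neither player gains by switching.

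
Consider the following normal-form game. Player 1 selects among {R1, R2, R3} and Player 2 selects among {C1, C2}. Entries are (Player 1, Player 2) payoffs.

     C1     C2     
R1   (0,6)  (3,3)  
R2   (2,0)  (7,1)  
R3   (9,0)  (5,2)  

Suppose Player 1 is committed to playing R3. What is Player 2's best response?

With Player 1 fixed at R3, Player 2's payoffs are: C1 → 0, C2 → 2.
The maximum is 2, achieved by C2.

C2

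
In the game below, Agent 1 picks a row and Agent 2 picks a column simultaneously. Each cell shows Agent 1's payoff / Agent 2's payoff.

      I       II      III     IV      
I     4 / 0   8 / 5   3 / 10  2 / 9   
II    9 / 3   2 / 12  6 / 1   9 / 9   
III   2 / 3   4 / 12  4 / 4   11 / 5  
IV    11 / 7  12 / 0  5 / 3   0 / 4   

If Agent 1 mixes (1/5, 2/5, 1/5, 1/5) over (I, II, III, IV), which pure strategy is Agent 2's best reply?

Compute Agent 2's expected payoff from each pure strategy against the given mix.
I: (1/5)·0 + (2/5)·3 + (1/5)·3 + (1/5)·7 = 16/5
II: (1/5)·5 + (2/5)·12 + (1/5)·12 + (1/5)·0 = 41/5
III: (1/5)·10 + (2/5)·1 + (1/5)·4 + (1/5)·3 = 19/5
IV: (1/5)·9 + (2/5)·9 + (1/5)·5 + (1/5)·4 = 36/5
Highest expected payoff is 41/5, from II.

II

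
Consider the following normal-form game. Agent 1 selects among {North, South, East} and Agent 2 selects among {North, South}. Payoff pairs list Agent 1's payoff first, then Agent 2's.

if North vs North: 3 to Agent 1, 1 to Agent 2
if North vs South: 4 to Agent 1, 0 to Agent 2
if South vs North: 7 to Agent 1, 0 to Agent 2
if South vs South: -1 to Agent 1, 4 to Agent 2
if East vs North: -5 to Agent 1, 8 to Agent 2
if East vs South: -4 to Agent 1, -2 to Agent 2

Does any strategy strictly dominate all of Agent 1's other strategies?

Check whether one of Agent 1's strategies beats all alternatives regardless of what the opponent does.
North is not dominant: against North, South gives 7 > 3.
South is not dominant: against South, North gives 4 > -1.
East is not dominant: against North, North gives 3 > -5.
No single strategy is best against every opponent action.

No strictly dominant strategy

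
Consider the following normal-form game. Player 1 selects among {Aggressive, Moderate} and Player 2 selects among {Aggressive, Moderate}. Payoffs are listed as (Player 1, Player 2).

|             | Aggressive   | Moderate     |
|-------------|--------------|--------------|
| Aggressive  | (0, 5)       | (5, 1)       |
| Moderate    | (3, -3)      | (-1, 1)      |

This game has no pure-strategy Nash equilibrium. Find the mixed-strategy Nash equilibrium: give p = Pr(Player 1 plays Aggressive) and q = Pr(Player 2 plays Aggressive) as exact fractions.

In a mixed NE each player is indifferent between their pure strategies, so the opponent's mix sets the indifference.
Player 2 indifferent between Aggressive and Moderate: p·5 + (1−p)·(-3) = p·1 + (1−p)·1 ⟹ (-3) + 8p = 1 + 0p ⟹ p = 1/2.
Player 1 indifferent between Aggressive and Moderate: q·0 + (1−q)·5 = q·3 + (1−q)·(-1) ⟹ 5 + (-5)q = (-1) + 4q ⟹ q = 2/3.

p = 1/2, q = 2/3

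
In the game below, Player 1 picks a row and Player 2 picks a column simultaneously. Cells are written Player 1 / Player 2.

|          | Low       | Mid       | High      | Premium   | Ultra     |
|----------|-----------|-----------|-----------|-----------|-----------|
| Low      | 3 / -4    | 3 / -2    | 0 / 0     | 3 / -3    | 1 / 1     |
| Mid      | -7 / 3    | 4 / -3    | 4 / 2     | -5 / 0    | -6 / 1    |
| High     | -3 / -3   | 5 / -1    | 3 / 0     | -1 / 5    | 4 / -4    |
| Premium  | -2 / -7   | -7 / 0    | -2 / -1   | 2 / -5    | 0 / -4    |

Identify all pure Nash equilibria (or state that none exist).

There is no pure-strategy Nash equilibrium

A profile is a Nash equilibrium when each player is best-responding to the other.
Player 1's best responses — vs Low: Low (payoff 3); vs Mid: High (payoff 5); vs High: Mid (payoff 4); vs Premium: Low (payoff 3); vs Ultra: High (payoff 4).
Player 2's best responses — vs Low: Ultra (payoff 1); vs Mid: Low (payoff 3); vs High: Premium (payoff 5); vs Premium: Mid (payoff 0).
No cell has both players best-responding. For instance, Player 1's best reply to Mid is High, but against High Player 2 prefers Premium over Mid.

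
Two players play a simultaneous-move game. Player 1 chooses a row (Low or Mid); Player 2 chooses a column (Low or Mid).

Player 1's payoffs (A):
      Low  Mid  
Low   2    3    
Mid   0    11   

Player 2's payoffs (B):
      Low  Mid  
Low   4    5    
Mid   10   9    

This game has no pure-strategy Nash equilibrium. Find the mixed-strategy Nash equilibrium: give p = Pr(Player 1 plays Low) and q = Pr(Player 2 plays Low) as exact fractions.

In a mixed NE each player is indifferent between their pure strategies, so the opponent's mix sets the indifference.
Player 2 indifferent between Low and Mid: p·4 + (1−p)·10 = p·5 + (1−p)·9 ⟹ 10 + (-6)p = 9 + (-4)p ⟹ p = 1/2.
Player 1 indifferent between Low and Mid: q·2 + (1−q)·3 = q·0 + (1−q)·11 ⟹ 3 + (-1)q = 11 + (-11)q ⟹ q = 4/5.

p = 1/2, q = 4/5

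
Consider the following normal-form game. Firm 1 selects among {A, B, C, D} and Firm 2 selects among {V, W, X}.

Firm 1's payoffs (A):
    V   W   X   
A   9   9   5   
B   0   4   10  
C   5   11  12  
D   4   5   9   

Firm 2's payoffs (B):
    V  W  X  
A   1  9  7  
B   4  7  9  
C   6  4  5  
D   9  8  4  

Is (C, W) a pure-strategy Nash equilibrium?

No

Holding Firm 2 at W: Firm 1 gets 11 from C, versus 9 from A, 4 from B, 5 from D. No profitable deviation for Firm 1.
Holding Firm 1 at C: Firm 2 gets 4 from W but could get 6 by switching to V. Firm 2 has a profitable deviation.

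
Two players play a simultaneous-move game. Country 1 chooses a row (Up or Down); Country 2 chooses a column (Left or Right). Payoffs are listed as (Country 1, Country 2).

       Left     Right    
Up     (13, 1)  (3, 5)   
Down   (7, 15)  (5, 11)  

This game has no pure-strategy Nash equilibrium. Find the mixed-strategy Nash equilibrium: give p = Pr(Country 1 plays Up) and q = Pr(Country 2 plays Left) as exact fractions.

Each player's mixing probability is pinned down by making the *other* player indifferent.
Country 2 indifferent between Left and Right: p·1 + (1−p)·15 = p·5 + (1−p)·11 ⟹ 15 + (-14)p = 11 + (-6)p ⟹ p = 1/2.
Country 1 indifferent between Up and Down: q·13 + (1−q)·3 = q·7 + (1−q)·5 ⟹ 3 + 10q = 5 + 2q ⟹ q = 1/4.

p = 1/2, q = 1/4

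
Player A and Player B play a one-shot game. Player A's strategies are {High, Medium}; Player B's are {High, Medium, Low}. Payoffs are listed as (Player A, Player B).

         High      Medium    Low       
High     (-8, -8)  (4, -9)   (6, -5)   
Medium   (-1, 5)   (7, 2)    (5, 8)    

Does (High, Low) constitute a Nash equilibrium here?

Holding Player B at Low: Player A gets 6 from High, versus 5 from Medium. No profitable deviation for Player A.
Holding Player A at High: Player B gets -5 from Low, versus -8 from High, -9 from Medium. No profitable deviation for Player B either.

Yes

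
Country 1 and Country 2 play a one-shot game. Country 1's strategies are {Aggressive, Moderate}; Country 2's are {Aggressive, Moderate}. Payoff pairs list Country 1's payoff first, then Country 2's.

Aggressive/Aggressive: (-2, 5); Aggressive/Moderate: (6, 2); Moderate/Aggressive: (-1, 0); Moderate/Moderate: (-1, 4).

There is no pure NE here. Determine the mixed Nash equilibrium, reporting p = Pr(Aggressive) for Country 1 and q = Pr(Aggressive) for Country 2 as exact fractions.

In a mixed NE each player is indifferent between their pure strategies, so the opponent's mix sets the indifference.
Country 2 indifferent between Aggressive and Moderate: p·5 + (1−p)·0 = p·2 + (1−p)·4 ⟹ 0 + 5p = 4 + (-2)p ⟹ p = 4/7.
Country 1 indifferent between Aggressive and Moderate: q·(-2) + (1−q)·6 = q·(-1) + (1−q)·(-1) ⟹ 6 + (-8)q = (-1) + 0q ⟹ q = 7/8.

p = 4/7, q = 7/8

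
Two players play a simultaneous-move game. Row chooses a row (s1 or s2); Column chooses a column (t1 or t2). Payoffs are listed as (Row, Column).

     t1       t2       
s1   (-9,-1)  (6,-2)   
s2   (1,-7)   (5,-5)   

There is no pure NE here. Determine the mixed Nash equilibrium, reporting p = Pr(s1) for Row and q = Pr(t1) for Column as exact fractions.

Each player's mixing probability is pinned down by making the *other* player indifferent.
Column indifferent between t1 and t2: p·(-1) + (1−p)·(-7) = p·(-2) + (1−p)·(-5) ⟹ (-7) + 6p = (-5) + 3p ⟹ p = 2/3.
Row indifferent between s1 and s2: q·(-9) + (1−q)·6 = q·1 + (1−q)·5 ⟹ 6 + (-15)q = 5 + (-4)q ⟹ q = 1/11.

p = 2/3, q = 1/11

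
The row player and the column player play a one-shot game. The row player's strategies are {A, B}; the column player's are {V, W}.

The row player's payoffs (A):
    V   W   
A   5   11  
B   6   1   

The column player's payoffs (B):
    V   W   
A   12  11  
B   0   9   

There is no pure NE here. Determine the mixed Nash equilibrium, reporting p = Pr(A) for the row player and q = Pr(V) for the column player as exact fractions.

p = 9/10, q = 10/11

Each player's mixing probability is pinned down by making the *other* player indifferent.
The column player indifferent between V and W: p·12 + (1−p)·0 = p·11 + (1−p)·9 ⟹ 0 + 12p = 9 + 2p ⟹ p = 9/10.
The row player indifferent between A and B: q·5 + (1−q)·11 = q·6 + (1−q)·1 ⟹ 11 + (-6)q = 1 + 5q ⟹ q = 10/11.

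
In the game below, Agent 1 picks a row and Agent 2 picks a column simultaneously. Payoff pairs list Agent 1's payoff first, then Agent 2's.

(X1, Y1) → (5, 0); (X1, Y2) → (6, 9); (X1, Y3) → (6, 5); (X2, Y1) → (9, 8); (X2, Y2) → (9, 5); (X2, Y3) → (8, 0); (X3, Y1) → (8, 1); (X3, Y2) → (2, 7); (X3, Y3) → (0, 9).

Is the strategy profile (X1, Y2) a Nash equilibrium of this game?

No

Holding Agent 2 at Y2: Agent 1 gets 6 from X1 but could get 9 by switching to X2. Agent 1 has a profitable deviation.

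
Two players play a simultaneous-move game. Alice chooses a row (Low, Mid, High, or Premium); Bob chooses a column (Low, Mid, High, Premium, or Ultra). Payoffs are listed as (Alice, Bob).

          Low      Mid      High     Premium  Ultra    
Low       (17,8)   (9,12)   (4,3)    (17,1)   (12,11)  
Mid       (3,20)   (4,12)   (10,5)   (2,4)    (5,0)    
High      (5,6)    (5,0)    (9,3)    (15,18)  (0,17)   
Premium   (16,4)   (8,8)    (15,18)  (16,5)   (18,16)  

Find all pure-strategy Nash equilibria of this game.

Find each player's best response to every opponent strategy; NE are the intersections.
Alice's best responses — vs Low: Low (payoff 17); vs Mid: Low (payoff 9); vs High: Premium (payoff 15); vs Premium: Low (payoff 17); vs Ultra: Premium (payoff 18).
Bob's best responses — vs Low: Mid (payoff 12); vs Mid: Low (payoff 20); vs High: Premium (payoff 18); vs Premium: High (payoff 18).
Mutual best responses occur at (Low, Mid) and (Premium, High); at each, neither player gains by switching.

(Low, Mid) and (Premium, High)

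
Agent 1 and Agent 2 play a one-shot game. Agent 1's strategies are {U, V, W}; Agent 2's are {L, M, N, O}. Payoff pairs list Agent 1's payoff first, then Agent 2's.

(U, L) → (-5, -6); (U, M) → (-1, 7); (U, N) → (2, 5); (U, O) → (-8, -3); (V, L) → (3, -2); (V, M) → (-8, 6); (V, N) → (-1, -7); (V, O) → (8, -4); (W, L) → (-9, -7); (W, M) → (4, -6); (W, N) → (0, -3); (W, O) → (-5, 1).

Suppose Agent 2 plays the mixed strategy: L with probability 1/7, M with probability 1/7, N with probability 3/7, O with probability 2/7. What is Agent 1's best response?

V

Compute Agent 1's expected payoff from each pure strategy against the given mix.
U: (1/7)·(-5) + (1/7)·(-1) + (3/7)·2 + (2/7)·(-8) = -16/7
V: (1/7)·3 + (1/7)·(-8) + (3/7)·(-1) + (2/7)·8 = 8/7
W: (1/7)·(-9) + (1/7)·4 + (3/7)·0 + (2/7)·(-5) = -15/7
Highest expected payoff is 8/7, from V.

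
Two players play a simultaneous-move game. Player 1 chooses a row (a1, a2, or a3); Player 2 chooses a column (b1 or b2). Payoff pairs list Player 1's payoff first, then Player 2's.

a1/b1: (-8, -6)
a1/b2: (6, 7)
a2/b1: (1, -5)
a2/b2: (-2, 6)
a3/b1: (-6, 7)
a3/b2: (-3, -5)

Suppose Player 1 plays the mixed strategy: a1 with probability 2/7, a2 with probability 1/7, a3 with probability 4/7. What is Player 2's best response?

Player 2's best reply maximizes expected payoff against the mix.
b1: (2/7)·(-6) + (1/7)·(-5) + (4/7)·7 = 11/7
b2: (2/7)·7 + (1/7)·6 + (4/7)·(-5) = 0
Highest expected payoff is 11/7, from b1.

b1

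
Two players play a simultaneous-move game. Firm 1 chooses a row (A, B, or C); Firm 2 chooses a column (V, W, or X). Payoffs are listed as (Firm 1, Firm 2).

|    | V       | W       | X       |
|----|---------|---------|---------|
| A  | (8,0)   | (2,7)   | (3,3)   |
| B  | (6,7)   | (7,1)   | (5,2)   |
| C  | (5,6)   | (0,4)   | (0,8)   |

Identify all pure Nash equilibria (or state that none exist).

Find each player's best response to every opponent strategy; NE are the intersections.
Firm 1's best responses — vs V: A (payoff 8); vs W: B (payoff 7); vs X: B (payoff 5).
Firm 2's best responses — vs A: W (payoff 7); vs B: V (payoff 7); vs C: X (payoff 8).
No cell has both players best-responding. For instance, Firm 1's best reply to V is A, but against A Firm 2 prefers W over V.

There is no pure-strategy Nash equilibrium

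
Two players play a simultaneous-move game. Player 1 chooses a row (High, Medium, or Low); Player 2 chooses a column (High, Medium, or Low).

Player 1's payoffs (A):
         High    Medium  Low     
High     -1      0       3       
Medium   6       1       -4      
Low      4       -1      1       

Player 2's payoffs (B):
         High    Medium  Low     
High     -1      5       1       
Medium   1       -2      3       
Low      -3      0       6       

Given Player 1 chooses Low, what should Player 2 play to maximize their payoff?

Low

With Player 1 fixed at Low, Player 2's payoffs are: High → -3, Medium → 0, Low → 6.
The maximum is 6, achieved by Low.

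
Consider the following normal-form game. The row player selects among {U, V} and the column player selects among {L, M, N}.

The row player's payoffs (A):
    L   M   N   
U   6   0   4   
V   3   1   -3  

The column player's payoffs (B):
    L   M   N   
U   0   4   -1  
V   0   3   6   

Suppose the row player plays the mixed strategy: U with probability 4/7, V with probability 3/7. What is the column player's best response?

The column player's best reply maximizes expected payoff against the mix.
L: (4/7)·0 + (3/7)·0 = 0
M: (4/7)·4 + (3/7)·3 = 25/7
N: (4/7)·(-1) + (3/7)·6 = 2
Highest expected payoff is 25/7, from M.

M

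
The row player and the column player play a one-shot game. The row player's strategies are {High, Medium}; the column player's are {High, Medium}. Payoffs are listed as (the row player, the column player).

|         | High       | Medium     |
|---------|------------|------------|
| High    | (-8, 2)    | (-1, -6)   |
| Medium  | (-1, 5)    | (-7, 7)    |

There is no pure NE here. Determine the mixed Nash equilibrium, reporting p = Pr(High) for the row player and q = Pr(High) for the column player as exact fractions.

In a mixed NE each player is indifferent between their pure strategies, so the opponent's mix sets the indifference.
The column player indifferent between High and Medium: p·2 + (1−p)·5 = p·(-6) + (1−p)·7 ⟹ 5 + (-3)p = 7 + (-13)p ⟹ p = 1/5.
The row player indifferent between High and Medium: q·(-8) + (1−q)·(-1) = q·(-1) + (1−q)·(-7) ⟹ (-1) + (-7)q = (-7) + 6q ⟹ q = 6/13.

p = 1/5, q = 6/13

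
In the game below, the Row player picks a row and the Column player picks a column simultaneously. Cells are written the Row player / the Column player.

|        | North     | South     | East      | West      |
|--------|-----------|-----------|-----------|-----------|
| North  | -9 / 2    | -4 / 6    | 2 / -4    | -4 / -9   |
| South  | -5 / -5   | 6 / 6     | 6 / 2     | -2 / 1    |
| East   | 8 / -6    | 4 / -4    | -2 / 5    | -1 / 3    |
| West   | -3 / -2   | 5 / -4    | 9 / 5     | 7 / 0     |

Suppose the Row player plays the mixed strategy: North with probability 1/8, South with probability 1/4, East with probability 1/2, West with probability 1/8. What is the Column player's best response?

The Column player's best reply maximizes expected payoff against the mix.
North: (1/8)·2 + (1/4)·(-5) + (1/2)·(-6) + (1/8)·(-2) = -17/4
South: (1/8)·6 + (1/4)·6 + (1/2)·(-4) + (1/8)·(-4) = -1/4
East: (1/8)·(-4) + (1/4)·2 + (1/2)·5 + (1/8)·5 = 25/8
West: (1/8)·(-9) + (1/4)·1 + (1/2)·3 + (1/8)·0 = 5/8
Highest expected payoff is 25/8, from East.

East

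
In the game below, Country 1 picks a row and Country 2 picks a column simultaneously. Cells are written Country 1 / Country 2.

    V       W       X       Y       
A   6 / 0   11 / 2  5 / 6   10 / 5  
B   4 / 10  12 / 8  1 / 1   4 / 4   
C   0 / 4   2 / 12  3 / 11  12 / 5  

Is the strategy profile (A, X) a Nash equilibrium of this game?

Holding Country 2 at X: Country 1 gets 5 from A, versus 1 from B, 3 from C. No profitable deviation for Country 1.
Holding Country 1 at A: Country 2 gets 6 from X, versus 0 from V, 2 from W, 5 from Y. No profitable deviation for Country 2 either.

Yes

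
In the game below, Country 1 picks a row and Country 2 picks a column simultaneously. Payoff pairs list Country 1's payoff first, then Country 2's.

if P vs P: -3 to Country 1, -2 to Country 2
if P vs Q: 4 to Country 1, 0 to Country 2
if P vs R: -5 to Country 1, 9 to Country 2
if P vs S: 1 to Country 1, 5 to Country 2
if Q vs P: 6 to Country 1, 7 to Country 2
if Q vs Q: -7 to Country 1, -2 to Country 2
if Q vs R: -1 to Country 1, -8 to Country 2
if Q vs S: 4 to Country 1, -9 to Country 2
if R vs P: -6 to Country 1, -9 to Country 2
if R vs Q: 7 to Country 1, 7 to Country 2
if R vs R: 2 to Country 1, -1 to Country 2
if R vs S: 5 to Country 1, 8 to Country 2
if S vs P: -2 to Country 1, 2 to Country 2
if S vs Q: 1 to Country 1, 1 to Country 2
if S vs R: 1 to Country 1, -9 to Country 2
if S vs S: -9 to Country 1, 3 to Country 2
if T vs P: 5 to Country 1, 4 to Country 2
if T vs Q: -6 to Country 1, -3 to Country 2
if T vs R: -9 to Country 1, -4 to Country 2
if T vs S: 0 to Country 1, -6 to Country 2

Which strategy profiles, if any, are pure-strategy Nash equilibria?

(Q, P) and (R, S)

Find each player's best response to every opponent strategy; NE are the intersections.
Country 1's best responses — vs P: Q (payoff 6); vs Q: R (payoff 7); vs R: R (payoff 2); vs S: R (payoff 5).
Country 2's best responses — vs P: R (payoff 9); vs Q: P (payoff 7); vs R: S (payoff 8); vs S: S (payoff 3); vs T: P (payoff 4).
Mutual best responses occur at (Q, P) and (R, S); at each, neither player gains by switching.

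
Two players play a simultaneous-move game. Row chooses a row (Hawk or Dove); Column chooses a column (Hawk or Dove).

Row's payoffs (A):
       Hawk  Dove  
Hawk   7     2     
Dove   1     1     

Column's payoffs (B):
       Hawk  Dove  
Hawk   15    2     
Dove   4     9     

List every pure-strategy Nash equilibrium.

(Hawk, Hawk)

Find each player's best response to every opponent strategy; NE are the intersections.
Row's best responses — vs Hawk: Hawk (payoff 7); vs Dove: Hawk (payoff 2).
Column's best responses — vs Hawk: Hawk (payoff 15); vs Dove: Dove (payoff 9).
The only mutual best response is (Hawk, Hawk); neither player gains by switching there.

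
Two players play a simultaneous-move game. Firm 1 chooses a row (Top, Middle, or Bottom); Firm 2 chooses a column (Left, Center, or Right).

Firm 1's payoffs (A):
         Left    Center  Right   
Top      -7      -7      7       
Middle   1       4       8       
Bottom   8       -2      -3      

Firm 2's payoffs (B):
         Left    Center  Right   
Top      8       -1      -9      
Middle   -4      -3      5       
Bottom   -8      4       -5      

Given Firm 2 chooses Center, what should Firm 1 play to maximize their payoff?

Middle

With Firm 2 fixed at Center, Firm 1's payoffs are: Top → -7, Middle → 4, Bottom → -2.
The maximum is 4, achieved by Middle.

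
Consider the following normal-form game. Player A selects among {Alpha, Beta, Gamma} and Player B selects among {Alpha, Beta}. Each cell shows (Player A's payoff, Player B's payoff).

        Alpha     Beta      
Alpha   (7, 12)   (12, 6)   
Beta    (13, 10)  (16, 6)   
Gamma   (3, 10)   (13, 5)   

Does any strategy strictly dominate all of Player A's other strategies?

A strategy is strictly dominant if it gives Player A a strictly higher payoff than every other strategy, against every choice by the opponent.
Beta strictly dominates: vs Alpha: 13 > each of {7, 3}; vs Beta: 16 > each of {12, 13}.

Beta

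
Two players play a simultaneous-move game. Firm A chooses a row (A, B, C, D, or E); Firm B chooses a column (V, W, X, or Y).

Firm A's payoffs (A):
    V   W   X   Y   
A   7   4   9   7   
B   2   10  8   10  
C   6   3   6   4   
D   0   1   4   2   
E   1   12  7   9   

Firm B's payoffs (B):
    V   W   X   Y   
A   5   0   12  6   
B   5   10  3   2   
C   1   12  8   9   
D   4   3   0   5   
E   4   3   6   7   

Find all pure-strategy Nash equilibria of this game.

Find each player's best response to every opponent strategy; NE are the intersections.
Firm A's best responses — vs V: A (payoff 7); vs W: E (payoff 12); vs X: A (payoff 9); vs Y: B (payoff 10).
Firm B's best responses — vs A: X (payoff 12); vs B: W (payoff 10); vs C: W (payoff 12); vs D: Y (payoff 5); vs E: Y (payoff 7).
The only mutual best response is (A, X); neither player gains by switching there.

(A, X)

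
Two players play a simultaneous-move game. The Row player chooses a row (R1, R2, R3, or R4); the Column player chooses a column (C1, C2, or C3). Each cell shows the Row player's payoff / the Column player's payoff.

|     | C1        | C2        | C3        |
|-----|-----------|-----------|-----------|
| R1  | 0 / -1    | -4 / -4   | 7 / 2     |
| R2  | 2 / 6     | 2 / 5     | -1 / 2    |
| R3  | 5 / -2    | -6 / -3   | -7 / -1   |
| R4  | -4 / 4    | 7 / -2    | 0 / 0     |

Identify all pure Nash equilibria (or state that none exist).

Check mutual best responses: a cell is a NE iff neither player can gain by unilaterally deviating.
The Row player's best responses — vs C1: R3 (payoff 5); vs C2: R4 (payoff 7); vs C3: R1 (payoff 7).
The Column player's best responses — vs R1: C3 (payoff 2); vs R2: C1 (payoff 6); vs R3: C3 (payoff -1); vs R4: C1 (payoff 4).
The only mutual best response is (R1, C3); neither player gains by switching there.

(R1, C3)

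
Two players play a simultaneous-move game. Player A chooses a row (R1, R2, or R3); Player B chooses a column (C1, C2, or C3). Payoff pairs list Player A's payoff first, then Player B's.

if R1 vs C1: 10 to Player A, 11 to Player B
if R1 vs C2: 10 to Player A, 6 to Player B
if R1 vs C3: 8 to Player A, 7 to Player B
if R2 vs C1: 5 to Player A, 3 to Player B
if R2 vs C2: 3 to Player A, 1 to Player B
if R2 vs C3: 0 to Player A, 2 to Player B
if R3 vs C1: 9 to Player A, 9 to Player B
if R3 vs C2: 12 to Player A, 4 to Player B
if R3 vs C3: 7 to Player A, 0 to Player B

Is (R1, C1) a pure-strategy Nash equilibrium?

Holding Player B at C1: Player A gets 10 from R1, versus 5 from R2, 9 from R3. No profitable deviation for Player A.
Holding Player A at R1: Player B gets 11 from C1, versus 6 from C2, 7 from C3. No profitable deviation for Player B either.

Yes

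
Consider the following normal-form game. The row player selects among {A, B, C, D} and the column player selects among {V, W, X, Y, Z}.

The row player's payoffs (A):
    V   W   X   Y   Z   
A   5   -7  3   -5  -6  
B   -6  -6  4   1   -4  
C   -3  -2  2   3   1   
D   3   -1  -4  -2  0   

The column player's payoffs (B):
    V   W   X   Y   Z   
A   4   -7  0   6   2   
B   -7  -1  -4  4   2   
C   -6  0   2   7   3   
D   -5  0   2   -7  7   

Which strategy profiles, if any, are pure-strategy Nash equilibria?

Find each player's best response to every opponent strategy; NE are the intersections.
The row player's best responses — vs V: A (payoff 5); vs W: D (payoff -1); vs X: B (payoff 4); vs Y: C (payoff 3); vs Z: C (payoff 1).
The column player's best responses — vs A: Y (payoff 6); vs B: Y (payoff 4); vs C: Y (payoff 7); vs D: Z (payoff 7).
The only mutual best response is (C, Y); neither player gains by switching there.

(C, Y)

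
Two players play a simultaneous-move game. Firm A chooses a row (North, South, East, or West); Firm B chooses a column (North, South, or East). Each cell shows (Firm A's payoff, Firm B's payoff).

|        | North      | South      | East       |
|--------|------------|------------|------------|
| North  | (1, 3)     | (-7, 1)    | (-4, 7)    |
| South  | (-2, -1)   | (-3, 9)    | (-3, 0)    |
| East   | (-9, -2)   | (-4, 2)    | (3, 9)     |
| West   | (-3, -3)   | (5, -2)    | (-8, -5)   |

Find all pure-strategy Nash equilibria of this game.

(East, East) and (West, South)

A profile is a Nash equilibrium when each player is best-responding to the other.
Firm A's best responses — vs North: North (payoff 1); vs South: West (payoff 5); vs East: East (payoff 3).
Firm B's best responses — vs North: East (payoff 7); vs South: South (payoff 9); vs East: East (payoff 9); vs West: South (payoff -2).
Mutual best responses occur at (East, East) and (West, South); at each, neither player gains by switching.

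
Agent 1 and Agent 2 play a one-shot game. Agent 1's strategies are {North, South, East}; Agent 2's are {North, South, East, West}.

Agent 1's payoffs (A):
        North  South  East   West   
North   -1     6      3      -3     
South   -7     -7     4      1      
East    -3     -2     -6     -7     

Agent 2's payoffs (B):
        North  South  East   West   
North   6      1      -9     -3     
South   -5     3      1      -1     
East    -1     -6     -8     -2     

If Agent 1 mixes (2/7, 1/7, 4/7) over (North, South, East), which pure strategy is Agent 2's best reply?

Compute Agent 2's expected payoff from each pure strategy against the given mix.
North: (2/7)·6 + (1/7)·(-5) + (4/7)·(-1) = 3/7
South: (2/7)·1 + (1/7)·3 + (4/7)·(-6) = -19/7
East: (2/7)·(-9) + (1/7)·1 + (4/7)·(-8) = -7
West: (2/7)·(-3) + (1/7)·(-1) + (4/7)·(-2) = -15/7
Highest expected payoff is 3/7, from North.

North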